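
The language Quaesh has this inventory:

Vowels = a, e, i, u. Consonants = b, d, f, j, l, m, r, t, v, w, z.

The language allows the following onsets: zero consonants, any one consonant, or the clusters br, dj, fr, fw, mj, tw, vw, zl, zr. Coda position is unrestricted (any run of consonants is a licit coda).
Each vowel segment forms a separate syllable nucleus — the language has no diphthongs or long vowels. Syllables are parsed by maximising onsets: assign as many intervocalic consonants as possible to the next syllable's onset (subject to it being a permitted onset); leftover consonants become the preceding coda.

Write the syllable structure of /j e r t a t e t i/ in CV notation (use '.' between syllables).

Vowels present: e, a, e, i; each is a nucleus, giving 4 syllables.
Between /e/ (V1) and /a/ (V2): cluster /rt/ — the longest permitted-onset suffix is /t/; onset = /t/, preceding coda = /r/.
Between /a/ (V2) and /e/ (V3): just /t/ — single C goes to the following onset.
Between /e/ (V3) and /i/ (V4): just /t/ — single C goes to the following onset.
Putting it together: jer.ta.te.ti.
Mapping each syllable to C/V: /jer/ → CVC, /ta/ → CV, /te/ → CV, /ti/ → CV.

CVC.CV.CV.CV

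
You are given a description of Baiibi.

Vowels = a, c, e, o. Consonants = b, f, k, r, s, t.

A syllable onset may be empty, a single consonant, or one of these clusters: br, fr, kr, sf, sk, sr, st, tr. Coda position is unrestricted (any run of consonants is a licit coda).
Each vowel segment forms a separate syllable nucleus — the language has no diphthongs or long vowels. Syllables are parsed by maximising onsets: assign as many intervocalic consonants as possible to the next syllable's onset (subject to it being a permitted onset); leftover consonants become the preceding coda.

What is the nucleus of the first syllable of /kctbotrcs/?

c

The vowels are c, o, c — 3 nuclei, so 3 syllables.
The first nucleus (vowel 1 from the left) is /c/.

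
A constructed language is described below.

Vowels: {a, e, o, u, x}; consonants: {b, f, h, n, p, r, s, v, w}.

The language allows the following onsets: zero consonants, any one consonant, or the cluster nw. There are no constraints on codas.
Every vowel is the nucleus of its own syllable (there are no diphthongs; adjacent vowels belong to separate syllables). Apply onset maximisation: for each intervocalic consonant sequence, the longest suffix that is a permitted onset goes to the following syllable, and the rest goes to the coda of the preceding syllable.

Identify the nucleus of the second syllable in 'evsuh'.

u

The vowels are e, u — 2 nuclei, so 2 syllables.
The second nucleus (vowel 2 from the left) is /u/.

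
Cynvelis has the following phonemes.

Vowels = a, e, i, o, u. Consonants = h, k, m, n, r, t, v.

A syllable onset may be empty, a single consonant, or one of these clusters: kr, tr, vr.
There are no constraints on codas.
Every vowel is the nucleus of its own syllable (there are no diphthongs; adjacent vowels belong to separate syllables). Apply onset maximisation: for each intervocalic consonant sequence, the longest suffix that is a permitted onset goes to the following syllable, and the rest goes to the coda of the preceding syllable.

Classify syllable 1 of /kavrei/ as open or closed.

open

Nuclei (vowels): a, e, i → 3 syllables.
/a…e/ gap (V1→V2): /vr/ is a licit onset in full, so it all attaches to the next syllable.
/e…i/ gap (V2→V3): no consonants, so the boundary falls immediately after /e/.
Putting it together: ka.vre.i.
Syllable 1 is /ka/; it ends in its nucleus with no coda, so it is open.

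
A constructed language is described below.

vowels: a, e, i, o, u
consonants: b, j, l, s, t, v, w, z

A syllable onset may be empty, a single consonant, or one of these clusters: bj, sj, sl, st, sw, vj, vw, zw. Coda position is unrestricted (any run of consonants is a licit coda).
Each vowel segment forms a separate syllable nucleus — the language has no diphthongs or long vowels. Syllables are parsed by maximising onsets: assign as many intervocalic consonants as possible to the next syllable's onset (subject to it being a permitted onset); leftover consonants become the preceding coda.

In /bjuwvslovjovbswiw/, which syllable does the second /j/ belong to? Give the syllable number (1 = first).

Nuclei (vowels): u, o, o, i → 4 syllables.
/u…o/ gap (V1→V2): /wvsl/ splits as /wv/ + /sl/ (/sl/ is the longest suffix that is a licit onset).
/o…o/ gap (V2→V3): /vj/ — entire cluster is a permitted onset → onset /vj/, coda ∅.
/o…i/ gap (V3→V4): /vbsw/; trying suffixes from longest down, /sw/ is the first permitted one, so coda /vb/ | onset /sw/.
So the parse is bjuwv.slo.vjovb.swiw.
The second /j/ is in the onset of syllable 3 (/vjovb/).

3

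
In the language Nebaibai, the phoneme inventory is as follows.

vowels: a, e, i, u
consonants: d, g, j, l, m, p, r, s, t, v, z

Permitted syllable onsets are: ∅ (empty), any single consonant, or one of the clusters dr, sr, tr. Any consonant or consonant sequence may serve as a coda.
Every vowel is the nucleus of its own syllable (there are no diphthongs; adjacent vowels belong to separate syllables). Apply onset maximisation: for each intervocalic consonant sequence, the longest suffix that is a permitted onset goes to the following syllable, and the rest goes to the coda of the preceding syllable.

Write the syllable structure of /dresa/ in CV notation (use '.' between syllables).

Nuclei (vowels): e, a → 2 syllables.
Between /e/ (V1) and /a/ (V2): /s/ is a single consonant, so it becomes the next onset.
Syllabification: dre.sa.
Mapping each syllable to C/V: /dre/ → CCV, /sa/ → CV.

CCV.CV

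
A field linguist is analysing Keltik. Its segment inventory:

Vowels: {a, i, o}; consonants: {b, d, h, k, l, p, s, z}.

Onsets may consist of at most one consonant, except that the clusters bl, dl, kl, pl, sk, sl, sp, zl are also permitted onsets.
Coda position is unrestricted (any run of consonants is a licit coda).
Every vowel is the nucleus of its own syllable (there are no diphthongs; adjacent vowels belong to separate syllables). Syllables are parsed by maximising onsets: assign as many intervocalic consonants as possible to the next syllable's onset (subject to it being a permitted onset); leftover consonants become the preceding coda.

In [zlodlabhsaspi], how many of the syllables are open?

The vowels are o, a, a, i — 4 nuclei, so 4 syllables.
/o…a/ gap (V1→V2): /dl/ is a licit onset in full, so it all attaches to the next syllable.
/a…a/ gap (V2→V3): cluster /bhs/ — the longest permitted-onset suffix is /s/; onset = /s/, preceding coda = /bh/.
/a…i/ gap (V3→V4): /sp/ — entire cluster is a permitted onset → onset /sp/, coda ∅.
Putting it together: zlo.dlabh.sa.spi.
Classifying each syllable: /zlo/ (open), /dlabh/ (closed), /sa/ (open), /spi/ (open).
Open syllables: 3.

3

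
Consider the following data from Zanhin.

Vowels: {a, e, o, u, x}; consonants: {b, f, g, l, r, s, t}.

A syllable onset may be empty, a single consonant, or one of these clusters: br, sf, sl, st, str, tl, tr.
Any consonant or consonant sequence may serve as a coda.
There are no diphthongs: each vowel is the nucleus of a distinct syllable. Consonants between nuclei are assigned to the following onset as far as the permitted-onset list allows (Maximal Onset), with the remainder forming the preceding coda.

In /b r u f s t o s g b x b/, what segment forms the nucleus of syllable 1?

Nuclei (vowels): u, o, x → 3 syllables.
The first nucleus (vowel 1 from the left) is /u/.

u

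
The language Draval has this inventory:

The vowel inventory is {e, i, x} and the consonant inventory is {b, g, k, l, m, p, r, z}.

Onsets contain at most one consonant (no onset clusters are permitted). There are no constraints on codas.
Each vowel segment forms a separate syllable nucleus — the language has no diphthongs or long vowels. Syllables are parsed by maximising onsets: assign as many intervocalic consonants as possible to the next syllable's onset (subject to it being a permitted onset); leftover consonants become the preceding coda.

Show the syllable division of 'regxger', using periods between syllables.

re.gx.ger

The vowels are e, x, e — 3 nuclei, so 3 syllables.
V1 /e/ – V2 /x/: /g/ is a single consonant, so it becomes the next onset.
V2 /x/ – V3 /e/: just /g/ — single C goes to the following onset.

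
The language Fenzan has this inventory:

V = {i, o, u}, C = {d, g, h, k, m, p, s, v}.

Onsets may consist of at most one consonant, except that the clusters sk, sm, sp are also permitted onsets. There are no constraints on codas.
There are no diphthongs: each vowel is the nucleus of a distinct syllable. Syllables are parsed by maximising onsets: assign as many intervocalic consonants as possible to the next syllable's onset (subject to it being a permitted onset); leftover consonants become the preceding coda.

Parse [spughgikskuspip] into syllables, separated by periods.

spugh.gik.sku.spip

Nuclei (vowels): u, i, u, i → 4 syllables.
Between /u/ (V1) and /i/ (V2): /ghg/ — longest licit onset from the right is /g/, leaving /gh/ as coda.
Between /i/ (V2) and /u/ (V3): cluster /ksk/ — the longest permitted-onset suffix is /sk/; onset = /sk/, preceding coda = /k/.
Between /u/ (V3) and /i/ (V4): cluster /sp/ — /sp/ is itself a permitted onset, so the whole cluster goes right; preceding coda = ∅.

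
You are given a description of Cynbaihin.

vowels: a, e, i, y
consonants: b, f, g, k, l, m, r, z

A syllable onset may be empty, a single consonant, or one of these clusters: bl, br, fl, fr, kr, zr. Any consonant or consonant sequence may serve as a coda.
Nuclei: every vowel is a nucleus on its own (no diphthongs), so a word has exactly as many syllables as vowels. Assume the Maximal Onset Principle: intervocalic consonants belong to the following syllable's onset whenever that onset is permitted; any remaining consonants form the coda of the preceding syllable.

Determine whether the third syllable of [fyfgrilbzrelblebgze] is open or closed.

closed

The vowels are y, i, e, e, e — 5 nuclei, so 5 syllables.
V1 /y/ – V2 /i/: /fgr/ splits as /fg/ + /r/ (/r/ is the longest suffix that is a licit onset).
V2 /i/ – V3 /e/: /lbzr/ splits as /lb/ + /zr/ (/zr/ is the longest suffix that is a licit onset).
V3 /e/ – V4 /e/: /lbl/ — longest licit onset from the right is /bl/, leaving /l/ as coda.
V4 /e/ – V5 /e/: cluster /bgz/ — the longest permitted-onset suffix is /z/; onset = /z/, preceding coda = /bg/.
So the parse is fyfg.rilb.zrel.blebg.ze.
Syllable 3 is /zrel/ with coda /l/, so it is closed.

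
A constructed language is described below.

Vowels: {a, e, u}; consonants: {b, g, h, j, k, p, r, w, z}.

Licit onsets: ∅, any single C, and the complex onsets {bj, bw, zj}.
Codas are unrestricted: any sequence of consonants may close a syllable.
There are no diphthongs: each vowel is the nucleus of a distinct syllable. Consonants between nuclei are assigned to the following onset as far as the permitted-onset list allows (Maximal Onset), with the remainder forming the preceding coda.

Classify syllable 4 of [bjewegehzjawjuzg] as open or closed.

closed

Vowels present: e, e, e, a, u; each is a nucleus, giving 5 syllables.
Between /e/ (V1) and /e/ (V2): /w/ is a single consonant, so it becomes the next onset.
Between /e/ (V2) and /e/ (V3): just /g/ — single C goes to the following onset.
Between /e/ (V3) and /a/ (V4): cluster /hzj/ — the longest permitted-onset suffix is /zj/; onset = /zj/, preceding coda = /h/.
Between /a/ (V4) and /u/ (V5): cluster /wj/ — the longest permitted-onset suffix is /j/; onset = /j/, preceding coda = /w/.
So the parse is bje.we.geh.zjaw.juzg.
Syllable 4 is /zjaw/ with coda /w/, so it is closed.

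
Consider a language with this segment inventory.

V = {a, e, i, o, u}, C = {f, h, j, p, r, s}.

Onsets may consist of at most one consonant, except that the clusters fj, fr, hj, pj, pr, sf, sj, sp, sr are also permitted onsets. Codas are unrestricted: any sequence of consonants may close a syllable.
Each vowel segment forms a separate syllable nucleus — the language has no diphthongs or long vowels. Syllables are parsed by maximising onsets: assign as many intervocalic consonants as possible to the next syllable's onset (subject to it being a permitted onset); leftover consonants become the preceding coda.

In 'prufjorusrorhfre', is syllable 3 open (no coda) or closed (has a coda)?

The vowels are u, o, u, o, e — 5 nuclei, so 5 syllables.
σ1/σ2 boundary: /fj/ — entire cluster is a permitted onset → onset /fj/, coda ∅.
σ2/σ3 boundary: /r/ is a single consonant, so it becomes the next onset.
σ3/σ4 boundary: cluster /sr/ — /sr/ is itself a permitted onset, so the whole cluster goes right; preceding coda = ∅.
σ4/σ5 boundary: /rhfr/; trying suffixes from longest down, /fr/ is the first permitted one, so coda /rh/ | onset /fr/.
Putting it together: pru.fjo.ru.srorh.fre.
Syllable 3 is /ru/; it ends in its nucleus with no coda, so it is open.

open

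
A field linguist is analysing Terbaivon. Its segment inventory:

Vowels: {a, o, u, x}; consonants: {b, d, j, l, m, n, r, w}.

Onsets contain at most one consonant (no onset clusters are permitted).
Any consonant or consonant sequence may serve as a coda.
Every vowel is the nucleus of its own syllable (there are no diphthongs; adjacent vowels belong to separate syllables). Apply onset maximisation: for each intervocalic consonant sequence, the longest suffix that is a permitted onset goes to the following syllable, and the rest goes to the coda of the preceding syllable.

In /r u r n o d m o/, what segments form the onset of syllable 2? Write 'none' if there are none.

n

Nuclei (vowels): u, o, o → 3 syllables.
/u…o/ gap (V1→V2): cluster /rn/ — the longest permitted-onset suffix is /n/; onset = /n/, preceding coda = /r/.
/o…o/ gap (V2→V3): /dm/ splits as /d/ + /m/ (/m/ is the longest suffix that is a licit onset).
Syllabification: rur.nod.mo.
Syllable 2 is /nod/: onset /n/, nucleus /o/, coda /d/.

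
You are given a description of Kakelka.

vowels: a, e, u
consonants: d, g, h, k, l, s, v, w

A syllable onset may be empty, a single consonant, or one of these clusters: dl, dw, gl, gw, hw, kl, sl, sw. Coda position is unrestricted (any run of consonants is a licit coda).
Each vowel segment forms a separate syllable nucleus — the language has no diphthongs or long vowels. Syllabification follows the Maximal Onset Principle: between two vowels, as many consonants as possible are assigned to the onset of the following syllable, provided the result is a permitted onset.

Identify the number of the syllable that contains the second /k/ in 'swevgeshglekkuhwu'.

4

Vowels present: e, e, e, u, u; each is a nucleus, giving 5 syllables.
V1 /e/ – V2 /e/: /vg/ splits as /v/ + /g/ (/g/ is the longest suffix that is a licit onset).
V2 /e/ – V3 /e/: cluster /shgl/ — the longest permitted-onset suffix is /gl/; onset = /gl/, preceding coda = /sh/.
V3 /e/ – V4 /u/: cluster /kk/ — the longest permitted-onset suffix is /k/; onset = /k/, preceding coda = /k/.
V4 /u/ – V5 /u/: cluster /hw/ — /hw/ is itself a permitted onset, so the whole cluster goes right; preceding coda = ∅.
Result: swev.gesh.glek.ku.hwu.
The second /k/ is in the onset of syllable 4 (/ku/).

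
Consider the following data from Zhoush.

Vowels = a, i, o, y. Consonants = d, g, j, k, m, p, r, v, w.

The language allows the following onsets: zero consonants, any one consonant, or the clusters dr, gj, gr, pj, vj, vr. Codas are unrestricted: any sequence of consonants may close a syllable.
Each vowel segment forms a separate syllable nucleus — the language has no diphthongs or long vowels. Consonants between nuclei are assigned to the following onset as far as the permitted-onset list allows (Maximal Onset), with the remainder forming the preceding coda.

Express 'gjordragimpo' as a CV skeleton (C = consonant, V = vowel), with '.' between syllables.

CCVC.CCV.CVC.CV

The vowels are o, a, i, o — 4 nuclei, so 4 syllables.
/o…a/ gap (V1→V2): /rdr/ splits as /r/ + /dr/ (/dr/ is the longest suffix that is a licit onset).
/a…i/ gap (V2→V3): /g/ is a single consonant, so it becomes the next onset.
/i…o/ gap (V3→V4): /mp/ — longest licit onset from the right is /p/, leaving /m/ as coda.
So the parse is gjor.dra.gim.po.
Mapping each syllable to C/V: /gjor/ → CCVC, /dra/ → CCV, /gim/ → CVC, /po/ → CV.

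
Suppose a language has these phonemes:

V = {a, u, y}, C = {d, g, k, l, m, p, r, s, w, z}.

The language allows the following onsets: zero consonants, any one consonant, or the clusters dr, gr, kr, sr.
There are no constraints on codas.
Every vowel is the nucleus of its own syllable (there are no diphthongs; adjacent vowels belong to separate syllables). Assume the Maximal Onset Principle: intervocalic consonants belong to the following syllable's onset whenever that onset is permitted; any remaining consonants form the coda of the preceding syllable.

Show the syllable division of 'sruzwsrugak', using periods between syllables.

sruzw.sru.gak

The vowels are u, u, a — 3 nuclei, so 3 syllables.
V1 /u/ – V2 /u/: /zwsr/ — longest licit onset from the right is /sr/, leaving /zw/ as coda.
V2 /u/ – V3 /a/: /g/ is a single consonant, so it becomes the next onset.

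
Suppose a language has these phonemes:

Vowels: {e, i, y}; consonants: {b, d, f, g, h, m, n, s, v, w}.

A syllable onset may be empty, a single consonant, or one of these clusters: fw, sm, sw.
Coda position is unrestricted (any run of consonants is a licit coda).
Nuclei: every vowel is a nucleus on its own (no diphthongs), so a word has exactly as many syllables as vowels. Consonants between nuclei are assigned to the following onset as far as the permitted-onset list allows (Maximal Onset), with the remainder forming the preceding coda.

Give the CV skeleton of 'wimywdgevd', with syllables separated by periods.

CV.CVCC.CVCC

Vowels present: i, y, e; each is a nucleus, giving 3 syllables.
σ1/σ2 boundary: just /m/ — single C goes to the following onset.
σ2/σ3 boundary: /wdg/ splits as /wd/ + /g/ (/g/ is the longest suffix that is a licit onset).
So the parse is wi.mywd.gevd.
Mapping each syllable to C/V: /wi/ → CV, /mywd/ → CVCC, /gevd/ → CVCC.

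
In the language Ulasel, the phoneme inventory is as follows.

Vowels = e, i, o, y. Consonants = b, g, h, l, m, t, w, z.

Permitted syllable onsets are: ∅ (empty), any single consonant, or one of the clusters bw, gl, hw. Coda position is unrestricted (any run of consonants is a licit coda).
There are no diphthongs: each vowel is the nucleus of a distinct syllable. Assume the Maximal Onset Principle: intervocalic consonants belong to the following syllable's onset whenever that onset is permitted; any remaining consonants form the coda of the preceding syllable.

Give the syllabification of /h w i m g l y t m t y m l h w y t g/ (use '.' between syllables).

hwim.glytm.tyml.hwytg

Vowels present: i, y, y, y; each is a nucleus, giving 4 syllables.
/i…y/ gap (V1→V2): /mgl/ splits as /m/ + /gl/ (/gl/ is the longest suffix that is a licit onset).
/y…y/ gap (V2→V3): cluster /tmt/ — the longest permitted-onset suffix is /t/; onset = /t/, preceding coda = /tm/.
/y…y/ gap (V3→V4): /mlhw/ splits as /ml/ + /hw/ (/hw/ is the longest suffix that is a licit onset).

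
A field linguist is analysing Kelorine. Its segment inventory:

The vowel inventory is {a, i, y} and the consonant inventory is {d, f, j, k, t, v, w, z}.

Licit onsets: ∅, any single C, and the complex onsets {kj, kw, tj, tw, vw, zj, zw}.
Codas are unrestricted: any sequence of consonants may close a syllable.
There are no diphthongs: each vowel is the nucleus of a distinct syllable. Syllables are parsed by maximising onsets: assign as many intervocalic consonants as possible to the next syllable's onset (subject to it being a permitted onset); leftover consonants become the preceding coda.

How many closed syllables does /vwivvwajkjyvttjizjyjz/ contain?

4

Nuclei (vowels): i, a, y, i, y → 5 syllables.
/i…a/ gap (V1→V2): /vvw/ — longest licit onset from the right is /vw/, leaving /v/ as coda.
/a…y/ gap (V2→V3): /jkj/ — longest licit onset from the right is /kj/, leaving /j/ as coda.
/y…i/ gap (V3→V4): cluster /vttj/ — the longest permitted-onset suffix is /tj/; onset = /tj/, preceding coda = /vt/.
/i…y/ gap (V4→V5): /zj/ is a licit onset in full, so it all attaches to the next syllable.
Result: vwiv.vwaj.kjyvt.tji.zjyjz.
Classifying each syllable: /vwiv/ (closed), /vwaj/ (closed), /kjyvt/ (closed), /tji/ (open), /zjyjz/ (closed).
Closed syllables: 4.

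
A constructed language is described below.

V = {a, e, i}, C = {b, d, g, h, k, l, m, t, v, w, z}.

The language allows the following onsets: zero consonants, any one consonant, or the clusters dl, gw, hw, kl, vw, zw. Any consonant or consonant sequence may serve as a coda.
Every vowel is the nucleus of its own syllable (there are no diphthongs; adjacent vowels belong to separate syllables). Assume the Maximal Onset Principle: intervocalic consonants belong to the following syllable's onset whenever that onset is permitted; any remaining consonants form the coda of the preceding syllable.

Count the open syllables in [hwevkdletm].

0

Nuclei (vowels): e, e → 2 syllables.
/e…e/ gap (V1→V2): cluster /vkdl/ — the longest permitted-onset suffix is /dl/; onset = /dl/, preceding coda = /vk/.
Putting it together: hwevk.dletm.
Classifying each syllable: /hwevk/ (closed), /dletm/ (closed).
Open syllables: 0.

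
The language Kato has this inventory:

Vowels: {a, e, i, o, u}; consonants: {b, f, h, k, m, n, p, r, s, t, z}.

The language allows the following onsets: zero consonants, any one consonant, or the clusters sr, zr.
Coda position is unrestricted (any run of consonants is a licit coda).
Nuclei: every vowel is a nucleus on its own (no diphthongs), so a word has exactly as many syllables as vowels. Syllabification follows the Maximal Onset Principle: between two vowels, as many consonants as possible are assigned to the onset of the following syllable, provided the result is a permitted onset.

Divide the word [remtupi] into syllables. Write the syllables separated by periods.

rem.tu.pi

The vowels are e, u, i — 3 nuclei, so 3 syllables.
/e…u/ gap (V1→V2): cluster /mt/ — the longest permitted-onset suffix is /t/; onset = /t/, preceding coda = /m/.
/u…i/ gap (V2→V3): /p/ is a single consonant, so it becomes the next onset.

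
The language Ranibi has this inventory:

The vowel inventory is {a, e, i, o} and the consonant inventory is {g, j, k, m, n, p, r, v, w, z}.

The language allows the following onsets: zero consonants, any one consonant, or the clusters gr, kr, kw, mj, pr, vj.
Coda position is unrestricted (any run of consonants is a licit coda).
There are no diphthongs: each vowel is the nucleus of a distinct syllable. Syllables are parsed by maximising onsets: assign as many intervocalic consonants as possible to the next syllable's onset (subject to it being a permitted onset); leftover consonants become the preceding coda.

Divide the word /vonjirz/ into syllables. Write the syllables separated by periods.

von.jirz

The vowels are o, i — 2 nuclei, so 2 syllables.
V1 /o/ – V2 /i/: /nj/ splits as /n/ + /j/ (/j/ is the longest suffix that is a licit onset).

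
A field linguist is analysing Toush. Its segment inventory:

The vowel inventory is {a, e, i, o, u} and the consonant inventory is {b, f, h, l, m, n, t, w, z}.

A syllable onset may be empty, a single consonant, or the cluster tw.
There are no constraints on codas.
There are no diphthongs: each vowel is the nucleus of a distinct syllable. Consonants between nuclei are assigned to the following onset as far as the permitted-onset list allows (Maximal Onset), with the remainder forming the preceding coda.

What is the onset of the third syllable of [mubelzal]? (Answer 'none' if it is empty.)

z

Nuclei (vowels): u, e, a → 3 syllables.
Between /u/ (V1) and /e/ (V2): just /b/ — single C goes to the following onset.
Between /e/ (V2) and /a/ (V3): /lz/; trying suffixes from longest down, /z/ is the first permitted one, so coda /l/ | onset /z/.
Result: mu.bel.zal.
Syllable 3 is /zal/: onset /z/, nucleus /a/, coda /l/.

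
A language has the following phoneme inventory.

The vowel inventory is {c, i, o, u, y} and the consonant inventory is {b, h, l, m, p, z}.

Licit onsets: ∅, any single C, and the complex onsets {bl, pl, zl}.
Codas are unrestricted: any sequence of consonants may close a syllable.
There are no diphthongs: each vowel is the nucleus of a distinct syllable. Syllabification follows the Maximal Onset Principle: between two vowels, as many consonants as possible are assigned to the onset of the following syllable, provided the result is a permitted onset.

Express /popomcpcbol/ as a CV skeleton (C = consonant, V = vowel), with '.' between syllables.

CV.CV.CV.CV.CVC

Vowels present: o, o, c, c, o; each is a nucleus, giving 5 syllables.
V1 /o/ – V2 /o/: just /p/ — single C goes to the following onset.
V2 /o/ – V3 /c/: /m/ is a single consonant, so it becomes the next onset.
V3 /c/ – V4 /c/: /p/ is a single consonant, so it becomes the next onset.
V4 /c/ – V5 /o/: /b/ → onset of the next syllable (single consonants are always licit onsets).
Result: po.po.mc.pc.bol.
Mapping each syllable to C/V: /po/ → CV, /po/ → CV, /mc/ → CV, /pc/ → CV, /bol/ → CVC.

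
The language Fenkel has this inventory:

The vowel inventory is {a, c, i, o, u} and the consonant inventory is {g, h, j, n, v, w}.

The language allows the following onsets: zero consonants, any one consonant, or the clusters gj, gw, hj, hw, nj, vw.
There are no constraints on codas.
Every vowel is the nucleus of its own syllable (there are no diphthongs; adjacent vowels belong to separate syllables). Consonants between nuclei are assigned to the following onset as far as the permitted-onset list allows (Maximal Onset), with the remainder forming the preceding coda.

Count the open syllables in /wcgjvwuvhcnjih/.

1

Nuclei (vowels): c, u, c, i → 4 syllables.
Between /c/ (V1) and /u/ (V2): /gjvw/; trying suffixes from longest down, /vw/ is the first permitted one, so coda /gj/ | onset /vw/.
Between /u/ (V2) and /c/ (V3): /vh/ — longest licit onset from the right is /h/, leaving /v/ as coda.
Between /c/ (V3) and /i/ (V4): /nj/ — entire cluster is a permitted onset → onset /nj/, coda ∅.
Result: wcgj.vwuv.hc.njih.
Classifying each syllable: /wcgj/ (closed), /vwuv/ (closed), /hc/ (open), /njih/ (closed).
Open syllables: 1.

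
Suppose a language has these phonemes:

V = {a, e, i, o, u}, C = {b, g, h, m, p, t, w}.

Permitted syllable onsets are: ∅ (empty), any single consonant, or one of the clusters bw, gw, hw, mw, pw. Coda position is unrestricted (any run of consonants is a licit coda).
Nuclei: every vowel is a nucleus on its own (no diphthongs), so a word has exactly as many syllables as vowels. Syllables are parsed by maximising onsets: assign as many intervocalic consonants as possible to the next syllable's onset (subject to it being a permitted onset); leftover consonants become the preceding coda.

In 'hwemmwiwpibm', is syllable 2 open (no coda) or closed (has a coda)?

Vowels present: e, i, i; each is a nucleus, giving 3 syllables.
V1 /e/ – V2 /i/: /mmw/ splits as /m/ + /mw/ (/mw/ is the longest suffix that is a licit onset).
V2 /i/ – V3 /i/: /wp/; trying suffixes from longest down, /p/ is the first permitted one, so coda /w/ | onset /p/.
Result: hwem.mwiw.pibm.
Syllable 2 is /mwiw/ with coda /w/, so it is closed.

closed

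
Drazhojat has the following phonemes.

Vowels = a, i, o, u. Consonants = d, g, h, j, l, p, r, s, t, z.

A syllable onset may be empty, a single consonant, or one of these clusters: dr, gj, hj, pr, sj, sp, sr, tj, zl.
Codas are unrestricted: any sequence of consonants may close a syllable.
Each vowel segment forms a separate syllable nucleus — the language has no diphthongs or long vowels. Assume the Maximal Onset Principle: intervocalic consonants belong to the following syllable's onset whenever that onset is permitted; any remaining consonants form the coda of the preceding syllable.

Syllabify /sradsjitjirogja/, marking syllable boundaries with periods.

srad.sji.tji.ro.gja

Vowels present: a, i, i, o, a; each is a nucleus, giving 5 syllables.
Between /a/ (V1) and /i/ (V2): /dsj/ splits as /d/ + /sj/ (/sj/ is the longest suffix that is a licit onset).
Between /i/ (V2) and /i/ (V3): /tj/ is a licit onset in full, so it all attaches to the next syllable.
Between /i/ (V3) and /o/ (V4): just /r/ — single C goes to the following onset.
Between /o/ (V4) and /a/ (V5): /gj/ is a licit onset in full, so it all attaches to the next syllable.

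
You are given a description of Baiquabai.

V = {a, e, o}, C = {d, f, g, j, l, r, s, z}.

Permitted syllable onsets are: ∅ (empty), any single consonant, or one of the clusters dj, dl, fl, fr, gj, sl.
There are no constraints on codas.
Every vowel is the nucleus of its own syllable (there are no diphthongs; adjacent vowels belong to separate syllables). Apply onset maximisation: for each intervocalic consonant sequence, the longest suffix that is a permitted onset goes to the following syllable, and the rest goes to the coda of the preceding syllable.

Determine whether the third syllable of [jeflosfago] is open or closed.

The vowels are e, o, a, o — 4 nuclei, so 4 syllables.
/e…o/ gap (V1→V2): /fl/ — entire cluster is a permitted onset → onset /fl/, coda ∅.
/o…a/ gap (V2→V3): cluster /sf/ — the longest permitted-onset suffix is /f/; onset = /f/, preceding coda = /s/.
/a…o/ gap (V3→V4): /g/ is a single consonant, so it becomes the next onset.
Syllabification: je.flos.fa.go.
Syllable 3 is /fa/; it ends in its nucleus with no coda, so it is open.

open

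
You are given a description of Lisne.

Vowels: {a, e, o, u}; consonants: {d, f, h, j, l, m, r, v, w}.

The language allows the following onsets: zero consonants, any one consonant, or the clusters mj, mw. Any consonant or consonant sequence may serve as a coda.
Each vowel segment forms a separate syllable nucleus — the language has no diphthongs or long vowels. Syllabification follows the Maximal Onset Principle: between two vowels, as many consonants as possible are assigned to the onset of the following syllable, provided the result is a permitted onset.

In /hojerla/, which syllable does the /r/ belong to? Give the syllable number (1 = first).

Vowels present: o, e, a; each is a nucleus, giving 3 syllables.
/o…e/ gap (V1→V2): /j/ → onset of the next syllable (single consonants are always licit onsets).
/e…a/ gap (V2→V3): cluster /rl/ — the longest permitted-onset suffix is /l/; onset = /l/, preceding coda = /r/.
Result: ho.jer.la.
The /r/ is in the coda of syllable 2 (/jer/).

2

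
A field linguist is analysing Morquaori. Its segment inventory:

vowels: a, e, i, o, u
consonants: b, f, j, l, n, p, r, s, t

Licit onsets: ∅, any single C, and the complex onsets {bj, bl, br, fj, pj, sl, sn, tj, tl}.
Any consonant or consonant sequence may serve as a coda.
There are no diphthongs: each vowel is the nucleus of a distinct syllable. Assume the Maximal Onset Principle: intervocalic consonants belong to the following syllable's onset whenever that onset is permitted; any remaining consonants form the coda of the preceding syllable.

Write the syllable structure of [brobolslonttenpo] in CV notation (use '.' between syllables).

The vowels are o, o, o, e, o — 5 nuclei, so 5 syllables.
V1 /o/ – V2 /o/: just /b/ — single C goes to the following onset.
V2 /o/ – V3 /o/: cluster /lsl/ — the longest permitted-onset suffix is /sl/; onset = /sl/, preceding coda = /l/.
V3 /o/ – V4 /e/: /ntt/ — longest licit onset from the right is /t/, leaving /nt/ as coda.
V4 /e/ – V5 /o/: /np/ splits as /n/ + /p/ (/p/ is the longest suffix that is a licit onset).
Putting it together: bro.bol.slont.ten.po.
Mapping each syllable to C/V: /bro/ → CCV, /bol/ → CVC, /slont/ → CCVCC, /ten/ → CVC, /po/ → CV.

CCV.CVC.CCVCC.CVC.CV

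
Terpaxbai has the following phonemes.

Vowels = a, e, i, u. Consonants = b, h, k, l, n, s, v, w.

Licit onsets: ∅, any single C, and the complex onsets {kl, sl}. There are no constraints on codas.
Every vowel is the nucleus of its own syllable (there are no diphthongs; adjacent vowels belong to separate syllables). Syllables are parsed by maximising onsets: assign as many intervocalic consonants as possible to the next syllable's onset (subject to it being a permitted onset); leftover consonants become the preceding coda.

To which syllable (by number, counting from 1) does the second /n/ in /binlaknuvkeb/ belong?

Vowels present: i, a, u, e; each is a nucleus, giving 4 syllables.
/i…a/ gap (V1→V2): /nl/; trying suffixes from longest down, /l/ is the first permitted one, so coda /n/ | onset /l/.
/a…u/ gap (V2→V3): /kn/; trying suffixes from longest down, /n/ is the first permitted one, so coda /k/ | onset /n/.
/u…e/ gap (V3→V4): cluster /vk/ — the longest permitted-onset suffix is /k/; onset = /k/, preceding coda = /v/.
Result: bin.lak.nuv.keb.
The second /n/ is in the onset of syllable 3 (/nuv/).

3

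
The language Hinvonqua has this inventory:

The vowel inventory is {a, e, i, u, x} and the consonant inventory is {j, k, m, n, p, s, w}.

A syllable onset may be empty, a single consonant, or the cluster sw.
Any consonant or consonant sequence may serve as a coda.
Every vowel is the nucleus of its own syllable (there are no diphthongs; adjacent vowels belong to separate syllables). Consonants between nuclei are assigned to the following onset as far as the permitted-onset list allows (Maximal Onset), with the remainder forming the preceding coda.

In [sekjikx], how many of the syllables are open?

Nuclei (vowels): e, i, x → 3 syllables.
V1 /e/ – V2 /i/: /kj/ splits as /k/ + /j/ (/j/ is the longest suffix that is a licit onset).
V2 /i/ – V3 /x/: /k/ is a single consonant, so it becomes the next onset.
Syllabification: sek.ji.kx.
Classifying each syllable: /sek/ (closed), /ji/ (open), /kx/ (open).
Open syllables: 2.

2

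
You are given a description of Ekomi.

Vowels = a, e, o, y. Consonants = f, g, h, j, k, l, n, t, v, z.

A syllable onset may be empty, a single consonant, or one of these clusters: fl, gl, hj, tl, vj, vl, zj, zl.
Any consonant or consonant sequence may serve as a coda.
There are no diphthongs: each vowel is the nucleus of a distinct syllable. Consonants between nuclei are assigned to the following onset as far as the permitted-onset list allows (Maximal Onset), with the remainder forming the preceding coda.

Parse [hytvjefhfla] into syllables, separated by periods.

Vowels present: y, e, a; each is a nucleus, giving 3 syllables.
V1 /y/ – V2 /e/: cluster /tvj/ — the longest permitted-onset suffix is /vj/; onset = /vj/, preceding coda = /t/.
V2 /e/ – V3 /a/: /fhfl/ splits as /fh/ + /fl/ (/fl/ is the longest suffix that is a licit onset).

hyt.vjefh.fla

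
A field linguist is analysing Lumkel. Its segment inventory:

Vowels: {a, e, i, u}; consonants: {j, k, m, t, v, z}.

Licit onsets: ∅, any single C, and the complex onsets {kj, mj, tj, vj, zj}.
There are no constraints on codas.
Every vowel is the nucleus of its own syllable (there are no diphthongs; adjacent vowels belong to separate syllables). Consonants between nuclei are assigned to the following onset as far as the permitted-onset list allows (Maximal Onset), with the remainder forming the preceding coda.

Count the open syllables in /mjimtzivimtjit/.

1

Vowels present: i, i, i, i; each is a nucleus, giving 4 syllables.
Between /i/ (V1) and /i/ (V2): cluster /mtz/ — the longest permitted-onset suffix is /z/; onset = /z/, preceding coda = /mt/.
Between /i/ (V2) and /i/ (V3): /v/ is a single consonant, so it becomes the next onset.
Between /i/ (V3) and /i/ (V4): /mtj/ splits as /m/ + /tj/ (/tj/ is the longest suffix that is a licit onset).
Putting it together: mjimt.zi.vim.tjit.
Classifying each syllable: /mjimt/ (closed), /zi/ (open), /vim/ (closed), /tjit/ (closed).
Open syllables: 1.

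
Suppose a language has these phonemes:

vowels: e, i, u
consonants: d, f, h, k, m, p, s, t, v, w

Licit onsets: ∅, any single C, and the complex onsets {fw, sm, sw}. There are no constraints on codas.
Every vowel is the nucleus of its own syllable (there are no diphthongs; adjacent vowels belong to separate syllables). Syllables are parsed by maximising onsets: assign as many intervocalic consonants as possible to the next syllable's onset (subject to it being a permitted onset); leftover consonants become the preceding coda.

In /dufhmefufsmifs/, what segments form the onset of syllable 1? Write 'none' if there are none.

d

The vowels are u, e, u, i — 4 nuclei, so 4 syllables.
Between /u/ (V1) and /e/ (V2): /fhm/; trying suffixes from longest down, /m/ is the first permitted one, so coda /fh/ | onset /m/.
Between /e/ (V2) and /u/ (V3): /f/ → onset of the next syllable (single consonants are always licit onsets).
Between /u/ (V3) and /i/ (V4): /fsm/ splits as /f/ + /sm/ (/sm/ is the longest suffix that is a licit onset).
Putting it together: dufh.me.fuf.smifs.
Syllable 1 is /dufh/: onset /d/, nucleus /u/, coda /fh/.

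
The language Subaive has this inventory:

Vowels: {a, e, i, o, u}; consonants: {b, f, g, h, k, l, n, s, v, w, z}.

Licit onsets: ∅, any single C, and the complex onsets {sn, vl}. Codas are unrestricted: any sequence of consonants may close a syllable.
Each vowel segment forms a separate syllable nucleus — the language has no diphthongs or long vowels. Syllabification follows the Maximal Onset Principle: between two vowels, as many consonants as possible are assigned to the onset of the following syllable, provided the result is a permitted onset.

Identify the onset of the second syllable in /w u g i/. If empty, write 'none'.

Vowels present: u, i; each is a nucleus, giving 2 syllables.
Between /u/ (V1) and /i/ (V2): /g/ is a single consonant, so it becomes the next onset.
Syllabification: wu.gi.
Syllable 2 is /gi/: onset /g/, nucleus /i/, coda ∅.

g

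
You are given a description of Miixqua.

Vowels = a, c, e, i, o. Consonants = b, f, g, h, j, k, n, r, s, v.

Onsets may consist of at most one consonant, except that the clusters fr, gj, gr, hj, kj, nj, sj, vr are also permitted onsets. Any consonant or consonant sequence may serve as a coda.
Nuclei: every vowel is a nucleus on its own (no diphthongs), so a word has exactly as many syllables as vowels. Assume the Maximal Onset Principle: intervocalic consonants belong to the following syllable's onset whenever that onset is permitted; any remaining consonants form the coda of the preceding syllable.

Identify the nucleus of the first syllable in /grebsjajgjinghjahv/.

e

Nuclei (vowels): e, a, i, a → 4 syllables.
The first nucleus (vowel 1 from the left) is /e/.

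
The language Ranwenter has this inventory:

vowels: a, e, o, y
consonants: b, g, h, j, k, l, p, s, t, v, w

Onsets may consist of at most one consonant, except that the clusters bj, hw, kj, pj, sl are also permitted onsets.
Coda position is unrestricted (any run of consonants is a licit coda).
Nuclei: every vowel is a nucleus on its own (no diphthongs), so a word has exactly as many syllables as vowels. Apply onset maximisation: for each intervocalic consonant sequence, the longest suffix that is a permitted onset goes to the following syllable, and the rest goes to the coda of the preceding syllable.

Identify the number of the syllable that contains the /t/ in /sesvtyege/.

Nuclei (vowels): e, y, e, e → 4 syllables.
σ1/σ2 boundary: cluster /svt/ — the longest permitted-onset suffix is /t/; onset = /t/, preceding coda = /sv/.
σ2/σ3 boundary: nothing intervenes; syllable break is V.V.
σ3/σ4 boundary: /g/ → onset of the next syllable (single consonants are always licit onsets).
Syllabification: sesv.ty.e.ge.
The /t/ is in the onset of syllable 2 (/ty/).

2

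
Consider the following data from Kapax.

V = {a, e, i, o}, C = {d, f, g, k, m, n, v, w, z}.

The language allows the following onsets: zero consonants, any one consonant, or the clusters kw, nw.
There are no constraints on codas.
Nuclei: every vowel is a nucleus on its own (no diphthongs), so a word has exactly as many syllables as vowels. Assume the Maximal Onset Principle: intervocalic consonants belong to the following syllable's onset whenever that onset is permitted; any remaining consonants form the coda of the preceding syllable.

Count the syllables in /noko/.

The vowels are o, o — 2 nuclei, so 2 syllables.

2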